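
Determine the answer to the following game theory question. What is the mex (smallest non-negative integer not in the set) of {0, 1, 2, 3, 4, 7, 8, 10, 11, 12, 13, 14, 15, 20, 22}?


Set = {0, 1, 2, 3, 4, 7, 8, 10, 11, 12, 13, 14, 15, 20, 22}
0 is in the set.
1 is in the set.
2 is in the set.
3 is in the set.
4 is in the set.
5 is NOT in the set. This is the mex.
mex = 5

5


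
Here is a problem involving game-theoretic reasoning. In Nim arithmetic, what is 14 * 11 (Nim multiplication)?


Nim multiplication is bilinear over XOR: (u XOR v) * w = (u*w) XOR (v*w).
So we split each operand into its bit components and XOR the pairwise Nim products.
14 = 2 + 4 + 8 (as XOR of powers of 2).
11 = 1 + 2 + 8 (as XOR of powers of 2).
Using the standard Nim-product table on single bits:
  2*2 = 3,   2*4 = 8,   2*8 = 12,
  4*4 = 6,   4*8 = 11,  8*8 = 13,
and  1*x = x (identity), k*l = l*k (commutative).
Pairwise Nim products:
  2 * 1 = 2
  2 * 2 = 3
  2 * 8 = 12
  4 * 1 = 4
  4 * 2 = 8
  4 * 8 = 11
  8 * 1 = 8
  8 * 2 = 12
  8 * 8 = 13
XOR them: 2 XOR 3 XOR 12 XOR 4 XOR 8 XOR 11 XOR 8 XOR 12 XOR 13 = 3.
Result: 14 * 11 = 3 (in Nim).

3


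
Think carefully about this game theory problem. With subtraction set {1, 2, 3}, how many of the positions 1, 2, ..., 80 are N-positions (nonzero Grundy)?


Subtraction set S = {1, 2, 3}, so G(n) = n mod 4.
G(n) = 0 when n is a multiple of 4.
Multiples of 4 in [1, 80]: 20
N-positions (nonzero Grundy) = 80 - 20 = 60

60


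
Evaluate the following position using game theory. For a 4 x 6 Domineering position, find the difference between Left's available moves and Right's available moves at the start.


Board is 4 x 6 (rows x cols).
Left (vertical) placements: (rows-1) * cols = 3 * 6 = 18
Right (horizontal) placements: rows * (cols-1) = 4 * 5 = 20
Advantage = Left - Right = 18 - 20 = -2

-2


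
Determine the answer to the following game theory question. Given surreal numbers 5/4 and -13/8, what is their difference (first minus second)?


x = 5/4, y = -13/8
Converting to common denominator: 8
x = 10/8, y = -13/8
x - y = 5/4 - -13/8 = 23/8

23/8


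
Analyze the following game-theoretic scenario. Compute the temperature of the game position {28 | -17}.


The game is {28 | -17}, a switch {a | b} with numbers a > b.
Cooling {a | b} by t gives {a - t | b + t}, which stops being hot when a - t = b + t, i.e. at t = (a - b)/2. So the temperature of a switch is (a - b)/2.
Temperature = (Left option - Right option) / 2
= (28 - (-17)) / 2
= 45 / 2
= 45/2

45/2


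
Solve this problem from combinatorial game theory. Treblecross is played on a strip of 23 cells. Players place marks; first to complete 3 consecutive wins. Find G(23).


Treblecross: place X on empty cells; 3-in-a-row wins.
Playing within two cells of an existing X lets the opponent win at once, so sensible play treats the cells i-2..i+2 around each X as dead. The player left with no safe cell loses, so this is a normal-play take-away game on strips of safe cells.
Placing X at cell i (0-indexed) of a strip of k safe cells leaves independent strips of sizes max(0, i-2) and max(0, k-i-3). Hence G(k) = mex{ G(max(0,i-2)) XOR G(max(0,k-i-3)) : 0 <= i < k }, with G(0) = 0.
G(1): splits (0,0):0^0=0 -> mex({0}) = 1
G(2): splits (0,0):0^0=0 -> mex({0}) = 1
G(3): splits (0,0):0^0=0 -> mex({0}) = 1
G(4): splits (0,1):0^1=1 (0,0):0^0=0 -> mex({0, 1}) = 2
G(5): splits (0,2):0^1=1 (0,1):0^1=1 (0,0):0^0=0 -> mex({0, 1}) = 2
G(6) = mex({1}) = 0
G(7) = mex({0, 1, 2}) = 3
G(8) = mex({0, 1, 2}) = 3
G(9) = mex({0, 2}) = 1
G(10) = mex({0, 2, 3}) = 1
G(11) = mex({0, 3}) = 1
G(12) = mex({1, 3}) = 0
G(13) = mex({0, 1, 2, 3}) = 4
G(14) = mex({0, 1, 2}) = 3
G(15) = mex({0, 1, 2}) = 3
G(16) = mex({0, 1, 2, 4}) = 3
G(17) = mex({0, 1, 3, 4}) = 2
G(18) = mex({0, 1, 3, 4}) = 2
G(19) = mex({0, 1, 3, 5}) = 2
G(20) = mex({0, 1, 2, 3, 5}) = 4
G(21) = mex({0, 1, 2, 3, 5}) = 4
G(22) = mex({1, 2, 6}) = 0
G(23) = mex({0, 1, 2, 3, 4, 6}) = 5
Therefore G(23) = 5.

5


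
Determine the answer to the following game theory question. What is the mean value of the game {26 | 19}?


Game = {26 | 19}, a switch {a | b} with numbers a > b.
Its thermograph has left wall a - t and right wall b + t, which meet at t = (a - b)/2, where both equal (a + b)/2. So the mast (mean value) is at (a + b)/2.
Mean = (26 + (19))/2 = 45/2 = 45/2

45/2


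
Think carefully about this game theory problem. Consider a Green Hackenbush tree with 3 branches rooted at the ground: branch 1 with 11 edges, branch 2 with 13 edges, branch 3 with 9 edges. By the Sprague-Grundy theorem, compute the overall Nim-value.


The tree has 3 branches from the ground vertex.
In Green Hackenbush, the Nim-value of a simple path of length k is k.
Branch 1: length 11, Nim-value = 11
Branch 2: length 13, Nim-value = 13
Branch 3: length 9, Nim-value = 9
Total Nim-value = XOR of all branch values:
0 XOR 11 = 11
11 XOR 13 = 6
6 XOR 9 = 15
Nim-value of the tree = 15

15


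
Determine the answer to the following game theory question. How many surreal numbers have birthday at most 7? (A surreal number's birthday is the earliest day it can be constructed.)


Day 0: {|} = 0 is born. Count = 1.
Day n: the number of surreal numbers born by day n is 2^(n+1) - 1.
By day 0: 2^1 - 1 = 1
By day 1: 2^2 - 1 = 3
By day 2: 2^3 - 1 = 7
By day 3: 2^4 - 1 = 15
By day 4: 2^5 - 1 = 31
By day 5: 2^6 - 1 = 63
By day 6: 2^7 - 1 = 127
By day 7: 2^8 - 1 = 255
By day 7: 255 surreal numbers.

255


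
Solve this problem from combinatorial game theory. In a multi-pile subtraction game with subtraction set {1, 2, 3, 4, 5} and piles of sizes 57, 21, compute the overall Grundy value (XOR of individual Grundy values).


Subtraction set: {1, 2, 3, 4, 5}
For this subtraction set, G(n) = n mod 6 (period = max + 1 = 6).
Pile 1 (size 57): G(57) = 57 mod 6 = 3
Pile 2 (size 21): G(21) = 21 mod 6 = 3
Total Grundy value = XOR of all: 3 XOR 3 = 0

0


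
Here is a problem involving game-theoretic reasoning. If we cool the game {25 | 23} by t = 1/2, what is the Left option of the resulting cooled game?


Original game: {25 | 23} (a switch {a | b} with a > b).
Cooling by t (for t below the temperature (a - b)/2 = 1) taxes each move by t: {a | b} cooled by t is {a - t | b + t}.
Cooling amount: t = 1/2
Cooled Left option: 25 - 1/2 = 49/2
Cooled Right option: 23 + 1/2 = 47/2
Cooled game: {49/2 | 47/2}
Left option = 49/2

49/2


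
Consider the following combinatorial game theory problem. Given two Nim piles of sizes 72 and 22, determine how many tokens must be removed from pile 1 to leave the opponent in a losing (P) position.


Piles: 72 and 22
Current XOR: 72 XOR 22 = 94 (non-zero, so this is an N-position).
To make the XOR zero, we need to find a move that balances the piles.
For pile 1 (size 72): target = 72 XOR 94 = 22
We reduce pile 1 from 72 to 22.
Tokens removed: 72 - 22 = 50
Verification: 22 XOR 22 = 0

50


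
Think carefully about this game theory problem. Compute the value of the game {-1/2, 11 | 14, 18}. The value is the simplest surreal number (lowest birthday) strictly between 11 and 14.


Left options: {-1/2, 11}, max = 11
Right options: {14, 18}, min = 14
All options are numbers and max(Left) < min(Right), so by the simplicity theorem the value is the simplest (earliest-born) number strictly between 11 and 14.
Integers 12 through 13 all lie strictly between 11 and 14.
Among integers, the simplest (lowest birthday = smallest |n|; 0 is born on day 0, +-n on day n) is 12.
No non-integer in the interval can be simpler: if x is a non-integer in the interval, then floor(x) or ceil(x) also lies in the interval (the interval contains an integer), and both are proper prefixes of x's sign expansion, i.e. born earlier. So the game value is 12.
Game value = 12

12


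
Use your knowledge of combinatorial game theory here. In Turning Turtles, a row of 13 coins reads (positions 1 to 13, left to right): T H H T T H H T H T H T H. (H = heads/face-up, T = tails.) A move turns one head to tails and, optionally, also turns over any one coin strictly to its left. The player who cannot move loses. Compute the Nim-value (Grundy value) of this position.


Coins: T H H T T H H T H T H T H
Key fact: a single head at position k behaves exactly like a Nim heap of size k (turning it to T and optionally flipping a coin at j < k corresponds to moving the heap from k to j, or to 0), and heads combine as a disjunctive sum (two heads at the same place would cancel, matching j XOR j = 0). So the Nim-value is the XOR of the 1-indexed positions of the heads.
Face-up positions (1-indexed): [2, 3, 6, 7, 9, 11, 13]
XOR 0 with 2: 0 XOR 2 = 2
XOR 2 with 3: 2 XOR 3 = 1
XOR 1 with 6: 1 XOR 6 = 7
XOR 7 with 7: 7 XOR 7 = 0
XOR 0 with 9: 0 XOR 9 = 9
XOR 9 with 11: 9 XOR 11 = 2
XOR 2 with 13: 2 XOR 13 = 15
Nim-value = 15

15


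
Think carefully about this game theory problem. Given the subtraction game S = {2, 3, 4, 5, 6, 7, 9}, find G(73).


The subtraction set is S = {2, 3, 4, 5, 6, 7, 9}.
G(k) = mex{ G(k - s) : s in S, s <= k }. We compute iteratively: G(0) = 0.
G(1) = mex({}) = 0
G(2) = mex({0}) = 1
G(3) = mex({0}) = 1
G(4) = mex({0, 1}) = 2
G(5) = mex({0, 1}) = 2
G(6) = mex({0, 1, 2}) = 3
G(7) = mex({0, 1, 2}) = 3
G(8) = mex({0, 1, 2, 3}) = 4
G(9) = mex({0, 1, 2, 3}) = 4
G(10) = mex({0, 1, 2, 3, 4}) = 5
G(11) = mex({1, 2, 3, 4}) = 0
G(12) = mex({1, 2, 3, 4, 5}) = 0
G(13) = mex({0, 2, 3, 4, 5}) = 1
G(14) = mex({0, 2, 3, 4, 5}) = 1
G(15) = mex({0, 1, 3, 4, 5}) = 2
G(16) = mex({0, 1, 3, 4, 5}) = 2
G(17) = mex({0, 1, 2, 4, 5}) = 3
G(18) = mex({0, 1, 2, 4}) = 3
G(19) = mex({0, 1, 2, 3, 5}) = 4
Observe that G(11)..G(19) = 0, 0, 1, 1, 2, 2, 3, 3, 4 repeats G(0)..G(8) = 0, 0, 1, 1, 2, 2, 3, 3, 4.
For k >= max(S) = 9, G(k) is determined by the previous 9 values G(k-9)..G(k-1); a window of 9 consecutive values has recurred shifted by 11, so by induction G(k + 11) = G(k) for all k >= 0: the sequence is periodic from the start with period 11.
One period: G(0..10) = 0, 0, 1, 1, 2, 2, 3, 3, 4, 4, 5.
73 mod 11 = 7, so G(73) = G(7) = 3.

3


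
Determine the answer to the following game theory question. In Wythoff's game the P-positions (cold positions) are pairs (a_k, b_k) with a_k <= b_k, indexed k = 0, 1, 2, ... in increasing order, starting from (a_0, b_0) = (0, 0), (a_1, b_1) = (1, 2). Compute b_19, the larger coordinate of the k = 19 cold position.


By Wythoff's theorem, a_k = floor(k * phi) and b_k = floor(k * phi^2) = a_k + k, where phi = (1 + sqrt(5))/2 is the golden ratio.
phi = (1 + sqrt(5))/2 = 1.618034
phi^2 = phi + 1 = 2.618034
k = 19
k * phi^2 = 19 * 2.618034 = 49.742646
b_19 = floor(k * phi^2) = 49 (check: a_19 + k = 30 + 19 = 49)

49


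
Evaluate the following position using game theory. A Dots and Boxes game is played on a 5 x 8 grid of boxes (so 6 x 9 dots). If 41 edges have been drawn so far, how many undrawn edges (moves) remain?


Grid: 5 x 8 boxes, i.e. 6 rows and 9 columns of dots.
Horizontal edges: (rows + 1) * cols = 6 * 8 = 48
Vertical edges: rows * (cols + 1) = 5 * 9 = 45
Total edges: 48 + 45 = 93
Edges drawn: 41
Remaining: 93 - 41 = 52

52


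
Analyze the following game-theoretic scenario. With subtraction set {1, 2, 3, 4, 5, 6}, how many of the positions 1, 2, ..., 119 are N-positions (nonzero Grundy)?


Subtraction set S = {1, 2, 3, 4, 5, 6}, so G(n) = n mod 7.
G(n) = 0 when n is a multiple of 7.
Multiples of 7 in [1, 119]: 17
N-positions (nonzero Grundy) = 119 - 17 = 102

102


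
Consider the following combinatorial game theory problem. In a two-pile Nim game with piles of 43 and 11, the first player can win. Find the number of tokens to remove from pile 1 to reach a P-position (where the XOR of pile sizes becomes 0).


Piles: 43 and 11
Current XOR: 43 XOR 11 = 32 (non-zero, so this is an N-position).
To make the XOR zero, we need to find a move that balances the piles.
For pile 1 (size 43): target = 43 XOR 32 = 11
We reduce pile 1 from 43 to 11.
Tokens removed: 43 - 11 = 32
Verification: 11 XOR 11 = 0

32


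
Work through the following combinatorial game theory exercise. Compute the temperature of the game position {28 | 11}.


The game is {28 | 11}, a switch {a | b} with numbers a > b.
Cooling {a | b} by t gives {a - t | b + t}, which stops being hot when a - t = b + t, i.e. at t = (a - b)/2. So the temperature of a switch is (a - b)/2.
Temperature = (Left option - Right option) / 2
= (28 - (11)) / 2
= 17 / 2
= 17/2

17/2


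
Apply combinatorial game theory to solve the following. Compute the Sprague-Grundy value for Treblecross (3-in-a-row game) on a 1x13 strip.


Treblecross: place X on empty cells; 3-in-a-row wins.
Playing within two cells of an existing X lets the opponent win at once, so sensible play treats the cells i-2..i+2 around each X as dead. The player left with no safe cell loses, so this is a normal-play take-away game on strips of safe cells.
Placing X at cell i (0-indexed) of a strip of k safe cells leaves independent strips of sizes max(0, i-2) and max(0, k-i-3). Hence G(k) = mex{ G(max(0,i-2)) XOR G(max(0,k-i-3)) : 0 <= i < k }, with G(0) = 0.
G(1): splits (0,0):0^0=0 -> mex({0}) = 1
G(2): splits (0,0):0^0=0 -> mex({0}) = 1
G(3): splits (0,0):0^0=0 -> mex({0}) = 1
G(4): splits (0,1):0^1=1 (0,0):0^0=0 -> mex({0, 1}) = 2
G(5): splits (0,2):0^1=1 (0,1):0^1=1 (0,0):0^0=0 -> mex({0, 1}) = 2
G(6) = mex({1}) = 0
G(7) = mex({0, 1, 2}) = 3
G(8) = mex({0, 1, 2}) = 3
G(9) = mex({0, 2}) = 1
G(10) = mex({0, 2, 3}) = 1
G(11) = mex({0, 3}) = 1
G(12) = mex({1, 3}) = 0
G(13) = mex({0, 1, 2, 3}) = 4
Therefore G(13) = 4.

4


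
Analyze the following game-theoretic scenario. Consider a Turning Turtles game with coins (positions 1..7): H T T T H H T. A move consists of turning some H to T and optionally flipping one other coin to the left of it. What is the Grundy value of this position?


Coins: H T T T H H T
Key fact: a single head at position k behaves exactly like a Nim heap of size k (turning it to T and optionally flipping a coin at j < k corresponds to moving the heap from k to j, or to 0), and heads combine as a disjunctive sum (two heads at the same place would cancel, matching j XOR j = 0). So the Nim-value is the XOR of the 1-indexed positions of the heads.
Face-up positions (1-indexed): [1, 5, 6]
XOR 0 with 1: 0 XOR 1 = 1
XOR 1 with 5: 1 XOR 5 = 4
XOR 4 with 6: 4 XOR 6 = 2
Nim-value = 2

2


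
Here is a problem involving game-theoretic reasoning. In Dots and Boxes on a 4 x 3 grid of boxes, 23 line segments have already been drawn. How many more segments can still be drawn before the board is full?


Grid: 4 x 3 boxes, i.e. 5 rows and 4 columns of dots.
Horizontal edges: (rows + 1) * cols = 5 * 3 = 15
Vertical edges: rows * (cols + 1) = 4 * 4 = 16
Total edges: 15 + 16 = 31
Edges drawn: 23
Remaining: 31 - 23 = 8

8


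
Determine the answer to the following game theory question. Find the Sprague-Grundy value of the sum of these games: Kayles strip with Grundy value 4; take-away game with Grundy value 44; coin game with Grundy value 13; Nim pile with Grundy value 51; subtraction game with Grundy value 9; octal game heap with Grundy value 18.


By the Sprague-Grundy theorem, the Grundy value of a sum of games is the XOR of individual Grundy values.
Kayles strip: Grundy value = 4. Running XOR: 0 XOR 4 = 4
take-away game: Grundy value = 44. Running XOR: 4 XOR 44 = 40
coin game: Grundy value = 13. Running XOR: 40 XOR 13 = 37
Nim pile: Grundy value = 51. Running XOR: 37 XOR 51 = 22
subtraction game: Grundy value = 9. Running XOR: 22 XOR 9 = 31
octal game heap: Grundy value = 18. Running XOR: 31 XOR 18 = 13
The combined Grundy value is 13.

13


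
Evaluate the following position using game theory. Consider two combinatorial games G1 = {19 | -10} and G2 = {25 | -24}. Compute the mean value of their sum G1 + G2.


G1 = {19 | -10}, G2 = {25 | -24}
Each is a switch {a | b} with numbers a > b; its mean value is (a + b)/2, and mean value is additive over game sums: m(G1 + G2) = m(G1) + m(G2).
Mean of G1 = (19 + (-10))/2 = 9/2 = 9/2
Mean of G2 = (25 + (-24))/2 = 1/2 = 1/2
Mean of G1 + G2 = 9/2 + 1/2 = 5

5


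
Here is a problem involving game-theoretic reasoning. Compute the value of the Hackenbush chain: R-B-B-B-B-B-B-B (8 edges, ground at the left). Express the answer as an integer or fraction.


Edges (from ground): R-B-B-B-B-B-B-B
By Berlekamp's sign-expansion rule, a Blue-Red Hackenbush stalk has the value of the surreal number whose sign sequence is the edge sequence with B -> + and R -> -.
Sign sequence: -+++++++
Trace the sign expansion in the surreal number tree, starting from 0:
Edge 1: R (sign -) -> bounds (-inf, 0), value = -1
Edge 2: B (sign +) -> bounds (-1, 0), value = -1/2
Edge 3: B (sign +) -> bounds (-1/2, 0), value = -1/4
Edge 4: B (sign +) -> bounds (-1/4, 0), value = -1/8
Edge 5: B (sign +) -> bounds (-1/8, 0), value = -1/16
Edge 6: B (sign +) -> bounds (-1/16, 0), value = -1/32
Edge 7: B (sign +) -> bounds (-1/32, 0), value = -1/64
Edge 8: B (sign +) -> bounds (-1/64, 0), value = -1/128
Game value = -1/128

-1/128


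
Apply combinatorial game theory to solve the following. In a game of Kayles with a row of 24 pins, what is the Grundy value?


Kayles: a move removes 1 or 2 adjacent pins from a contiguous row.
Removing pins from a row of k leaves two independent rows (a, b) with a + b = k - 1 (one pin) or a + b = k - 2 (two pins); an end removal gives a = 0.
By Sprague-Grundy, G(k) = mex{ G(a) XOR G(b) } over all these splits. G(0) = 0.
G(1): splits (0,0):0^0=0 -> mex({0}) = 1
G(2): splits (0,1):0^1=1 (0,0):0^0=0 -> mex({0, 1}) = 2
G(3): splits (0,2):0^2=2 (1,1):1^1=0 (0,1):0^1=1 -> mex({0, 1, 2}) = 3
G(4): splits (0,3):0^3=3 (1,2):1^2=3 (0,2):0^2=2 (1,1):1^1=0 -> mex({0, 2, 3}) = 1
G(5): splits (0,4):0^1=1 (1,3):1^3=2 (2,2):2^2=0 (0,3):0^3=3 (1,2):1^2=3 -> mex({0, 1, 2, 3}) = 4
G(6) = mex({0, 1, 2, 4}) = 3
G(7) = mex({0, 1, 3, 4, 5}) = 2
G(8) = mex({0, 2, 3, 5, 6}) = 1
G(9) = mex({0, 1, 2, 3, 6, 7}) = 4
G(10) = mex({0, 1, 3, 4, 5, 7}) = 2
G(11) = mex({0, 1, 2, 3, 4, 5}) = 6
G(12) = mex({0, 1, 2, 3, 5, 6, 7}) = 4
G(13) = mex({0, 2, 3, 4, 6, 7}) = 1
G(14) = mex({0, 1, 4, 5, 6, 7}) = 2
G(15) = mex({0, 1, 2, 3, 4, 5, 6}) = 7
G(16) = mex({0, 2, 3, 5, 6, 7}) = 1
G(17) = mex({0, 1, 2, 3, 5, 6, 7}) = 4
G(18) = mex({0, 1, 2, 4, 5, 6}) = 3
G(19) = mex({0, 1, 3, 4, 5, 7}) = 2
G(20) = mex({0, 2, 3, 4, 5, 6, 7}) = 1
G(21) = mex({0, 1, 2, 3, 5, 6, 7}) = 4
G(22) = mex({0, 1, 2, 3, 4, 5, 7}) = 6
G(23) = mex({0, 1, 2, 3, 4, 5, 6}) = 7
G(24) = mex({0, 1, 2, 3, 5, 6, 7}) = 4
Therefore G(24) = 4.

4


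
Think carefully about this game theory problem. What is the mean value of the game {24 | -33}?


Game = {24 | -33}, a switch {a | b} with numbers a > b.
Its thermograph has left wall a - t and right wall b + t, which meet at t = (a - b)/2, where both equal (a + b)/2. So the mast (mean value) is at (a + b)/2.
Mean = (24 + (-33))/2 = -9/2 = -9/2

-9/2


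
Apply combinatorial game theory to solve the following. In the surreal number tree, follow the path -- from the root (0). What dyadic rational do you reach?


Sign expansion: --
Rule: track bounds (lo, hi), initially (-inf, +inf). On '+', the current value becomes lo and we move to the simplest number in (value, hi): value + 1 if hi = +inf, otherwise the midpoint (value + hi)/2. On '-', the current value becomes hi and we move to value - 1 if lo = -inf, otherwise the midpoint (lo + value)/2.
Start at 0.
Step 1: sign = -, move left. Bounds: (-inf, 0). Value = -1
Step 2: sign = -, move left. Bounds: (-inf, -1). Value = -2
The surreal number with sign expansion -- is -2.

-2


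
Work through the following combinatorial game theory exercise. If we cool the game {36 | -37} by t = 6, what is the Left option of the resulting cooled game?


Original game: {36 | -37} (a switch {a | b} with a > b).
Cooling by t (for t below the temperature (a - b)/2 = 73/2) taxes each move by t: {a | b} cooled by t is {a - t | b + t}.
Cooling amount: t = 6
Cooled Left option: 36 - 6 = 30
Cooled Right option: -37 + 6 = -31
Cooled game: {30 | -31}
Left option = 30

30


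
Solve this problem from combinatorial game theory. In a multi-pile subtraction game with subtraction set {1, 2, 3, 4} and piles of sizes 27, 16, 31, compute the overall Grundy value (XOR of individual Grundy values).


Subtraction set: {1, 2, 3, 4}
For this subtraction set, G(n) = n mod 5 (period = max + 1 = 5).
Pile 1 (size 27): G(27) = 27 mod 5 = 2
Pile 2 (size 16): G(16) = 16 mod 5 = 1
Pile 3 (size 31): G(31) = 31 mod 5 = 1
Total Grundy value = XOR of all: 2 XOR 1 XOR 1 = 2

2


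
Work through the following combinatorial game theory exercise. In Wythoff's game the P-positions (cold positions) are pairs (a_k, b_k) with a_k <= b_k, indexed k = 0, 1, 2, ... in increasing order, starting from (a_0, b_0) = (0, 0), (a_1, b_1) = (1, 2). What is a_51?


By Wythoff's theorem, a_k = floor(k * phi) and b_k = floor(k * phi^2) = a_k + k, where phi = (1 + sqrt(5))/2 is the golden ratio.
phi = (1 + sqrt(5))/2 = 1.618034
k = 51
k * phi = 51 * 1.618034 = 82.519733
a_51 = floor(k * phi) = 82

82


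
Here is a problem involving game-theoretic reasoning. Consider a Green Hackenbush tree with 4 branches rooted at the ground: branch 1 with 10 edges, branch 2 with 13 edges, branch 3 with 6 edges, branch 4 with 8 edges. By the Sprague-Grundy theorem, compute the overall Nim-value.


The tree has 4 branches from the ground vertex.
In Green Hackenbush, the Nim-value of a simple path of length k is k.
Branch 1: length 10, Nim-value = 10
Branch 2: length 13, Nim-value = 13
Branch 3: length 6, Nim-value = 6
Branch 4: length 8, Nim-value = 8
Total Nim-value = XOR of all branch values:
0 XOR 10 = 10
10 XOR 13 = 7
7 XOR 6 = 1
1 XOR 8 = 9
Nim-value of the tree = 9

9


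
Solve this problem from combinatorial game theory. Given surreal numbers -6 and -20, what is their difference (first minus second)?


x = -6, y = -20
x - y = -6 - -20 = 14

14


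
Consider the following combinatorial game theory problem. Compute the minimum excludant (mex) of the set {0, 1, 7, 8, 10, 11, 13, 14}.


Set = {0, 1, 7, 8, 10, 11, 13, 14}
0 is in the set.
1 is in the set.
2 is NOT in the set. This is the mex.
mex = 2

2


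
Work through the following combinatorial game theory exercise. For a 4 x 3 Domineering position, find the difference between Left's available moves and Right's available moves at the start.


Board is 4 x 3 (rows x cols).
Left (vertical) placements: (rows-1) * cols = 3 * 3 = 9
Right (horizontal) placements: rows * (cols-1) = 4 * 2 = 8
Advantage = Left - Right = 9 - 8 = 1

1


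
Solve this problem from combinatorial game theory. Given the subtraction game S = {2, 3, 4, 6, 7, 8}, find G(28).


The subtraction set is S = {2, 3, 4, 6, 7, 8}.
G(k) = mex{ G(k - s) : s in S, s <= k }. We compute iteratively: G(0) = 0.
G(1) = mex({}) = 0
G(2) = mex({0}) = 1
G(3) = mex({0}) = 1
G(4) = mex({0, 1}) = 2
G(5) = mex({0, 1}) = 2
G(6) = mex({0, 1, 2}) = 3
G(7) = mex({0, 1, 2}) = 3
G(8) = mex({0, 1, 2, 3}) = 4
G(9) = mex({0, 1, 2, 3}) = 4
G(10) = mex({1, 2, 3, 4}) = 0
G(11) = mex({1, 2, 3, 4}) = 0
G(12) = mex({0, 2, 3, 4}) = 1
G(13) = mex({0, 2, 3, 4}) = 1
G(14) = mex({0, 1, 3, 4}) = 2
G(15) = mex({0, 1, 3, 4}) = 2
G(16) = mex({0, 1, 2, 4}) = 3
G(17) = mex({0, 1, 2, 4}) = 3
Observe that G(10)..G(17) = 0, 0, 1, 1, 2, 2, 3, 3 repeats G(0)..G(7) = 0, 0, 1, 1, 2, 2, 3, 3.
For k >= max(S) = 8, G(k) is determined by the previous 8 values G(k-8)..G(k-1); a window of 8 consecutive values has recurred shifted by 10, so by induction G(k + 10) = G(k) for all k >= 0: the sequence is periodic from the start with period 10.
One period: G(0..9) = 0, 0, 1, 1, 2, 2, 3, 3, 4, 4.
28 mod 10 = 8, so G(28) = G(8) = 4.

4


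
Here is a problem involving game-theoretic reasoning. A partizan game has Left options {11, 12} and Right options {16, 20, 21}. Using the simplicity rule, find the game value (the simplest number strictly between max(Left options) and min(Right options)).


Left options: {11, 12}, max = 12
Right options: {16, 20, 21}, min = 16
All options are numbers and max(Left) < min(Right), so by the simplicity theorem the value is the simplest (earliest-born) number strictly between 12 and 16.
Integers 13 through 15 all lie strictly between 12 and 16.
Among integers, the simplest (lowest birthday = smallest |n|; 0 is born on day 0, +-n on day n) is 13.
No non-integer in the interval can be simpler: if x is a non-integer in the interval, then floor(x) or ceil(x) also lies in the interval (the interval contains an integer), and both are proper prefixes of x's sign expansion, i.e. born earlier. So the game value is 13.
Game value = 13

13


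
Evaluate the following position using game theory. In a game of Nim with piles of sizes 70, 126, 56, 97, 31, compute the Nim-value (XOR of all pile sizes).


We need the XOR (exclusive or) of all pile sizes.
After XOR-ing pile 1 (size 70): 0 XOR 70 = 70
After XOR-ing pile 2 (size 126): 70 XOR 126 = 56
After XOR-ing pile 3 (size 56): 56 XOR 56 = 0
After XOR-ing pile 4 (size 97): 0 XOR 97 = 97
After XOR-ing pile 5 (size 31): 97 XOR 31 = 126
The Nim-value of this position is 126.

126


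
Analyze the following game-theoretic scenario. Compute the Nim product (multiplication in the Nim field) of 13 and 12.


Nim multiplication is bilinear over XOR: (u XOR v) * w = (u*w) XOR (v*w).
So we split each operand into its bit components and XOR the pairwise Nim products.
13 = 1 + 4 + 8 (as XOR of powers of 2).
12 = 4 + 8 (as XOR of powers of 2).
Using the standard Nim-product table on single bits:
  2*2 = 3,   2*4 = 8,   2*8 = 12,
  4*4 = 6,   4*8 = 11,  8*8 = 13,
and  1*x = x (identity), k*l = l*k (commutative).
Pairwise Nim products:
  1 * 4 = 4
  1 * 8 = 8
  4 * 4 = 6
  4 * 8 = 11
  8 * 4 = 11
  8 * 8 = 13
XOR them: 4 XOR 8 XOR 6 XOR 11 XOR 11 XOR 13 = 7.
Result: 13 * 12 = 7 (in Nim).

7


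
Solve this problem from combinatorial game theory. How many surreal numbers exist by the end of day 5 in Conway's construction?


Day 0: {|} = 0 is born. Count = 1.
Day n: the number of surreal numbers born by day n is 2^(n+1) - 1.
By day 0: 2^1 - 1 = 1
By day 1: 2^2 - 1 = 3
By day 2: 2^3 - 1 = 7
By day 3: 2^4 - 1 = 15
By day 4: 2^5 - 1 = 31
By day 5: 2^6 - 1 = 63
By day 5: 63 surreal numbers.

63


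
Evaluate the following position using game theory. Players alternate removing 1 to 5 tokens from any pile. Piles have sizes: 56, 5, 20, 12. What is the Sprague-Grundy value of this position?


Subtraction set: {1, 2, 3, 4, 5}
For this subtraction set, G(n) = n mod 6 (period = max + 1 = 6).
Pile 1 (size 56): G(56) = 56 mod 6 = 2
Pile 2 (size 5): G(5) = 5 mod 6 = 5
Pile 3 (size 20): G(20) = 20 mod 6 = 2
Pile 4 (size 12): G(12) = 12 mod 6 = 0
Total Grundy value = XOR of all: 2 XOR 5 XOR 2 XOR 0 = 5

5


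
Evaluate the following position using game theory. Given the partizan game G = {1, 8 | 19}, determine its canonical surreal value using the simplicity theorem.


Left options: {1, 8}, max = 8
Right options: {19}, min = 19
All options are numbers and max(Left) < min(Right), so by the simplicity theorem the value is the simplest (earliest-born) number strictly between 8 and 19.
Integers 9 through 18 all lie strictly between 8 and 19.
Among integers, the simplest (lowest birthday = smallest |n|; 0 is born on day 0, +-n on day n) is 9.
No non-integer in the interval can be simpler: if x is a non-integer in the interval, then floor(x) or ceil(x) also lies in the interval (the interval contains an integer), and both are proper prefixes of x's sign expansion, i.e. born earlier. So the game value is 9.
Game value = 9

9


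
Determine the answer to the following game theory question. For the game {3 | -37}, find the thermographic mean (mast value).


Game = {3 | -37}, a switch {a | b} with numbers a > b.
Its thermograph has left wall a - t and right wall b + t, which meet at t = (a - b)/2, where both equal (a + b)/2. So the mast (mean value) is at (a + b)/2.
Mean = (3 + (-37))/2 = -34/2 = -17

-17


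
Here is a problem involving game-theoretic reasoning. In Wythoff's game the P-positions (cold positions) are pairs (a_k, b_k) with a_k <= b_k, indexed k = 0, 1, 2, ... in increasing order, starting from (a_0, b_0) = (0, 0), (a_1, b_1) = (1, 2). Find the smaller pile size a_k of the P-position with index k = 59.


By Wythoff's theorem, a_k = floor(k * phi) and b_k = floor(k * phi^2) = a_k + k, where phi = (1 + sqrt(5))/2 is the golden ratio.
phi = (1 + sqrt(5))/2 = 1.618034
k = 59
k * phi = 59 * 1.618034 = 95.464005
a_59 = floor(k * phi) = 95

95


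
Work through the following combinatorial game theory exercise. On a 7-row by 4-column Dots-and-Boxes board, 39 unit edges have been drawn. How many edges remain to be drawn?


Grid: 7 x 4 boxes, i.e. 8 rows and 5 columns of dots.
Horizontal edges: (rows + 1) * cols = 8 * 4 = 32
Vertical edges: rows * (cols + 1) = 7 * 5 = 35
Total edges: 32 + 35 = 67
Edges drawn: 39
Remaining: 67 - 39 = 28

28


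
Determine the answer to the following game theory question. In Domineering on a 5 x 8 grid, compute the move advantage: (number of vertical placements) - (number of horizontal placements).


Board is 5 x 8 (rows x cols).
Left (vertical) placements: (rows-1) * cols = 4 * 8 = 32
Right (horizontal) placements: rows * (cols-1) = 5 * 7 = 35
Advantage = Left - Right = 32 - 35 = -3

-3


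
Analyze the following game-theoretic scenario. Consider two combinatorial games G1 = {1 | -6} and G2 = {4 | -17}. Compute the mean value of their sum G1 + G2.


G1 = {1 | -6}, G2 = {4 | -17}
Each is a switch {a | b} with numbers a > b; its mean value is (a + b)/2, and mean value is additive over game sums: m(G1 + G2) = m(G1) + m(G2).
Mean of G1 = (1 + (-6))/2 = -5/2 = -5/2
Mean of G2 = (4 + (-17))/2 = -13/2 = -13/2
Mean of G1 + G2 = -5/2 + -13/2 = -9

-9


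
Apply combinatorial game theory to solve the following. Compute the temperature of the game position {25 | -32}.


The game is {25 | -32}, a switch {a | b} with numbers a > b.
Cooling {a | b} by t gives {a - t | b + t}, which stops being hot when a - t = b + t, i.e. at t = (a - b)/2. So the temperature of a switch is (a - b)/2.
Temperature = (Left option - Right option) / 2
= (25 - (-32)) / 2
= 57 / 2
= 57/2

57/2


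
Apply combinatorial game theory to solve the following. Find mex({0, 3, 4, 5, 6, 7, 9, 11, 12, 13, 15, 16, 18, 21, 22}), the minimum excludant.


Set = {0, 3, 4, 5, 6, 7, 9, 11, 12, 13, 15, 16, 18, 21, 22}
0 is in the set.
1 is NOT in the set. This is the mex.
mex = 1

1


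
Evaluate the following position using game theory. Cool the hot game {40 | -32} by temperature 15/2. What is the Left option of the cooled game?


Original game: {40 | -32} (a switch {a | b} with a > b).
Cooling by t (for t below the temperature (a - b)/2 = 36) taxes each move by t: {a | b} cooled by t is {a - t | b + t}.
Cooling amount: t = 15/2
Cooled Left option: 40 - 15/2 = 65/2
Cooled Right option: -32 + 15/2 = -49/2
Cooled game: {65/2 | -49/2}
Left option = 65/2

65/2


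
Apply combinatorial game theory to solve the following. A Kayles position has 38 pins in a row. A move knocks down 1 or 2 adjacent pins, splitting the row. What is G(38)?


Kayles: a move removes 1 or 2 adjacent pins from a contiguous row.
Removing pins from a row of k leaves two independent rows (a, b) with a + b = k - 1 (one pin) or a + b = k - 2 (two pins); an end removal gives a = 0.
By Sprague-Grundy, G(k) = mex{ G(a) XOR G(b) } over all these splits. G(0) = 0.
G(1): splits (0,0):0^0=0 -> mex({0}) = 1
G(2): splits (0,1):0^1=1 (0,0):0^0=0 -> mex({0, 1}) = 2
G(3): splits (0,2):0^2=2 (1,1):1^1=0 (0,1):0^1=1 -> mex({0, 1, 2}) = 3
G(4): splits (0,3):0^3=3 (1,2):1^2=3 (0,2):0^2=2 (1,1):1^1=0 -> mex({0, 2, 3}) = 1
G(5): splits (0,4):0^1=1 (1,3):1^3=2 (2,2):2^2=0 (0,3):0^3=3 (1,2):1^2=3 -> mex({0, 1, 2, 3}) = 4
G(6) = mex({0, 1, 2, 4}) = 3
G(7) = mex({0, 1, 3, 4, 5}) = 2
G(8) = mex({0, 2, 3, 5, 6}) = 1
G(9) = mex({0, 1, 2, 3, 6, 7}) = 4
G(10) = mex({0, 1, 3, 4, 5, 7}) = 2
G(11) = mex({0, 1, 2, 3, 4, 5}) = 6
G(12) = mex({0, 1, 2, 3, 5, 6, 7}) = 4
G(13) = mex({0, 2, 3, 4, 6, 7}) = 1
G(14) = mex({0, 1, 4, 5, 6, 7}) = 2
G(15) = mex({0, 1, 2, 3, 4, 5, 6}) = 7
G(16) = mex({0, 2, 3, 5, 6, 7}) = 1
G(17) = mex({0, 1, 2, 3, 5, 6, 7}) = 4
G(18) = mex({0, 1, 2, 4, 5, 6}) = 3
G(19) = mex({0, 1, 3, 4, 5, 7}) = 2
G(20) = mex({0, 2, 3, 4, 5, 6, 7}) = 1
G(21) = mex({0, 1, 2, 3, 5, 6, 7}) = 4
G(22) = mex({0, 1, 2, 3, 4, 5, 7}) = 6
G(23) = mex({0, 1, 2, 3, 4, 5, 6}) = 7
G(24) = mex({0, 1, 2, 3, 5, 6, 7}) = 4
G(25) = mex({0, 2, 3, 4, 6, 7}) = 1
G(26) = mex({0, 1, 3, 4, 5, 6, 7}) = 2
G(27) = mex({0, 1, 2, 3, 4, 5, 6, 7}) = 8
G(28) = mex({0, 1, 2, 3, 4, 6, 7, 8}) = 5
G(29) = mex({0, 1, 2, 3, 5, 6, 7, 8, 9}) = 4
G(30) = mex({0, 1, 2, 3, 4, 5, 6, 9, 10}) = 7
G(31) = mex({0, 1, 3, 4, 5, 7, 10, 11}) = 2
G(32) = mex({0, 2, 3, 4, 5, 6, 7, 9, 11}) = 1
G(33) = mex({0, 1, 2, 3, 4, 5, 6, 7, 9, 12}) = 8
G(34) = mex({0, 1, 2, 3, 4, 5, 7, 8, 11, 12}) = 6
G(35) = mex({0, 1, 2, 3, 4, 5, 6, 8, 9, 10, 11}) = 7
G(36) = mex({0, 1, 2, 3, 5, 6, 7, 9, 10}) = 4
G(37) = mex({0, 2, 3, 4, 6, 7, 9, 10, 11, 12}) = 1
G(38) = mex({0, 1, 3, 4, 5, 6, 7, 9, 10, 11, 12}) = 2
Therefore G(38) = 2.

2


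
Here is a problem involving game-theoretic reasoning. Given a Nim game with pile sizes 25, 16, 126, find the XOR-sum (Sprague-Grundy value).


We need the XOR (exclusive or) of all pile sizes.
After XOR-ing pile 1 (size 25): 0 XOR 25 = 25
After XOR-ing pile 2 (size 16): 25 XOR 16 = 9
After XOR-ing pile 3 (size 126): 9 XOR 126 = 119
The Nim-value of this position is 119.

119


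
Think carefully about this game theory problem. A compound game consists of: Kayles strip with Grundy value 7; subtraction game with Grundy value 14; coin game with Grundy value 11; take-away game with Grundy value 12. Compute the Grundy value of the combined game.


By the Sprague-Grundy theorem, the Grundy value of a sum of games is the XOR of individual Grundy values.
Kayles strip: Grundy value = 7. Running XOR: 0 XOR 7 = 7
subtraction game: Grundy value = 14. Running XOR: 7 XOR 14 = 9
coin game: Grundy value = 11. Running XOR: 9 XOR 11 = 2
take-away game: Grundy value = 12. Running XOR: 2 XOR 12 = 14
The combined Grundy value is 14.

14


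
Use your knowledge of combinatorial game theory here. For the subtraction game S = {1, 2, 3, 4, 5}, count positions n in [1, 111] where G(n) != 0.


Subtraction set S = {1, 2, 3, 4, 5}, so G(n) = n mod 6.
G(n) = 0 when n is a multiple of 6.
Multiples of 6 in [1, 111]: 18
N-positions (nonzero Grundy) = 111 - 18 = 93

93


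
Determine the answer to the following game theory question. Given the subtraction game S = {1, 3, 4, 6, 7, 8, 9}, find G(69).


The subtraction set is S = {1, 3, 4, 6, 7, 8, 9}.
G(k) = mex{ G(k - s) : s in S, s <= k }. We compute iteratively: G(0) = 0.
G(1) = mex({0}) = 1
G(2) = mex({1}) = 0
G(3) = mex({0}) = 1
G(4) = mex({0, 1}) = 2
G(5) = mex({0, 1, 2}) = 3
G(6) = mex({0, 1, 3}) = 2
G(7) = mex({0, 1, 2}) = 3
G(8) = mex({0, 1, 2, 3}) = 4
G(9) = mex({0, 1, 2, 3, 4}) = 5
G(10) = mex({0, 1, 2, 3, 5}) = 4
G(11) = mex({0, 1, 2, 3, 4}) = 5
G(12) = mex({1, 2, 3, 4, 5}) = 0
G(13) = mex({0, 2, 3, 4, 5}) = 1
G(14) = mex({1, 2, 3, 4, 5}) = 0
G(15) = mex({0, 2, 3, 4, 5}) = 1
G(16) = mex({0, 1, 3, 4, 5}) = 2
G(17) = mex({0, 1, 2, 4, 5}) = 3
G(18) = mex({0, 1, 3, 4, 5}) = 2
G(19) = mex({0, 1, 2, 4, 5}) = 3
G(20) = mex({0, 1, 2, 3, 5}) = 4
Observe that G(12)..G(20) = 0, 1, 0, 1, 2, 3, 2, 3, 4 repeats G(0)..G(8) = 0, 1, 0, 1, 2, 3, 2, 3, 4.
For k >= max(S) = 9, G(k) is determined by the previous 9 values G(k-9)..G(k-1); a window of 9 consecutive values has recurred shifted by 12, so by induction G(k + 12) = G(k) for all k >= 0: the sequence is periodic from the start with period 12.
One period: G(0..11) = 0, 1, 0, 1, 2, 3, 2, 3, 4, 5, 4, 5.
69 mod 12 = 9, so G(69) = G(9) = 5.

5


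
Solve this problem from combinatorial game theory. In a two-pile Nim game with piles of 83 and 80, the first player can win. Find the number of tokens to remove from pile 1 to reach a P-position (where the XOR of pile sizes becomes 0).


Piles: 83 and 80
Current XOR: 83 XOR 80 = 3 (non-zero, so this is an N-position).
To make the XOR zero, we need to find a move that balances the piles.
For pile 1 (size 83): target = 83 XOR 3 = 80
We reduce pile 1 from 83 to 80.
Tokens removed: 83 - 80 = 3
Verification: 80 XOR 80 = 0

3


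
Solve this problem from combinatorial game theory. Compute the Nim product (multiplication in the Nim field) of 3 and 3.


Nim multiplication is bilinear over XOR: (u XOR v) * w = (u*w) XOR (v*w).
So we split each operand into its bit components and XOR the pairwise Nim products.
3 = 1 + 2 (as XOR of powers of 2).
3 = 1 + 2 (as XOR of powers of 2).
Using the standard Nim-product table on single bits:
  2*2 = 3,   2*4 = 8,   2*8 = 12,
  4*4 = 6,   4*8 = 11,  8*8 = 13,
and  1*x = x (identity), k*l = l*k (commutative).
Pairwise Nim products:
  1 * 1 = 1
  1 * 2 = 2
  2 * 1 = 2
  2 * 2 = 3
XOR them: 1 XOR 2 XOR 2 XOR 3 = 2.
Result: 3 * 3 = 2 (in Nim).

2


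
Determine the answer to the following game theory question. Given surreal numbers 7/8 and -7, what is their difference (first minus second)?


x = 7/8, y = -7
Converting to common denominator: 8
x = 7/8, y = -56/8
x - y = 7/8 - -7 = 63/8

63/8


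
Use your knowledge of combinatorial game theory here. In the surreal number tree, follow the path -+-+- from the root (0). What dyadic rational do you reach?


Sign expansion: -+-+-
Rule: track bounds (lo, hi), initially (-inf, +inf). On '+', the current value becomes lo and we move to the simplest number in (value, hi): value + 1 if hi = +inf, otherwise the midpoint (value + hi)/2. On '-', the current value becomes hi and we move to value - 1 if lo = -inf, otherwise the midpoint (lo + value)/2.
Start at 0.
Step 1: sign = -, move left. Bounds: (-inf, 0). Value = -1
Step 2: sign = +, move right. Bounds: (-1, 0). Value = -1/2
Step 3: sign = -, move left. Bounds: (-1, -1/2). Value = -3/4
Step 4: sign = +, move right. Bounds: (-3/4, -1/2). Value = -5/8
Step 5: sign = -, move left. Bounds: (-3/4, -5/8). Value = -11/16
The surreal number with sign expansion -+-+- is -11/16.

-11/16


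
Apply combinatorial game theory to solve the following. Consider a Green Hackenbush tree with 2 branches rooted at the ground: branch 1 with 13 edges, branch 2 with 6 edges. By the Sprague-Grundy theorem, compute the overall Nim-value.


The tree has 2 branches from the ground vertex.
In Green Hackenbush, the Nim-value of a simple path of length k is k.
Branch 1: length 13, Nim-value = 13
Branch 2: length 6, Nim-value = 6
Total Nim-value = XOR of all branch values:
0 XOR 13 = 13
13 XOR 6 = 11
Nim-value of the tree = 11

11


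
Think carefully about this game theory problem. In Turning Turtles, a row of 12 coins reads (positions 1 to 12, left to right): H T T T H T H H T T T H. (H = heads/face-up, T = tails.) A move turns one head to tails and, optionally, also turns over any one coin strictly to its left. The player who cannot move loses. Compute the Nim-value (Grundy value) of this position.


Coins: H T T T H T H H T T T H
Key fact: a single head at position k behaves exactly like a Nim heap of size k (turning it to T and optionally flipping a coin at j < k corresponds to moving the heap from k to j, or to 0), and heads combine as a disjunctive sum (two heads at the same place would cancel, matching j XOR j = 0). So the Nim-value is the XOR of the 1-indexed positions of the heads.
Face-up positions (1-indexed): [1, 5, 7, 8, 12]
XOR 0 with 1: 0 XOR 1 = 1
XOR 1 with 5: 1 XOR 5 = 4
XOR 4 with 7: 4 XOR 7 = 3
XOR 3 with 8: 3 XOR 8 = 11
XOR 11 with 12: 11 XOR 12 = 7
Nim-value = 7

7


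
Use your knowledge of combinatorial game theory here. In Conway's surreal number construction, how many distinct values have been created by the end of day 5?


Day 0: {|} = 0 is born. Count = 1.
Day n: the number of surreal numbers born by day n is 2^(n+1) - 1.
By day 0: 2^1 - 1 = 1
By day 1: 2^2 - 1 = 3
By day 2: 2^3 - 1 = 7
By day 3: 2^4 - 1 = 15
By day 4: 2^5 - 1 = 31
By day 5: 2^6 - 1 = 63
By day 5: 63 surreal numbers.

63


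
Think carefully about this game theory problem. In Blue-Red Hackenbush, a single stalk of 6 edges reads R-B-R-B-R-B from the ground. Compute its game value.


Edges (from ground): R-B-R-B-R-B
By Berlekamp's sign-expansion rule, a Blue-Red Hackenbush stalk has the value of the surreal number whose sign sequence is the edge sequence with B -> + and R -> -.
Sign sequence: -+-+-+
Trace the sign expansion in the surreal number tree, starting from 0:
Edge 1: R (sign -) -> bounds (-inf, 0), value = -1
Edge 2: B (sign +) -> bounds (-1, 0), value = -1/2
Edge 3: R (sign -) -> bounds (-1, -1/2), value = -3/4
Edge 4: B (sign +) -> bounds (-3/4, -1/2), value = -5/8
Edge 5: R (sign -) -> bounds (-3/4, -5/8), value = -11/16
Edge 6: B (sign +) -> bounds (-11/16, -5/8), value = -21/32
Game value = -21/32

-21/32
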